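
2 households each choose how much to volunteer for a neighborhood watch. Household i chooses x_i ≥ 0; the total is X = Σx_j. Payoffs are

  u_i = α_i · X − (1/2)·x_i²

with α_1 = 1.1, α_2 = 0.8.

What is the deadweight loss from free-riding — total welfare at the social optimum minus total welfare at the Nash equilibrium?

Household i's FOC: ∂u_i/∂x_i = α_i − x_i = 0, so x_i* = α_i.
NE contributions = (1.1, 0.8); X = 1.9.
W^NE = (Σα)·X − ½Σα_i² = 1.9² − ½·1.85 = 2.685.
Planner sets x_i = Σα_j = 1.9 for every i, so X^SO = 2·1.9 = 3.8.
W^SO = (Σα)·X^SO − ½·2·(Σα)² = (2/2)·1.9² = 3.61.
Deadweight loss = W^SO − W^NE = 0.925.

0.925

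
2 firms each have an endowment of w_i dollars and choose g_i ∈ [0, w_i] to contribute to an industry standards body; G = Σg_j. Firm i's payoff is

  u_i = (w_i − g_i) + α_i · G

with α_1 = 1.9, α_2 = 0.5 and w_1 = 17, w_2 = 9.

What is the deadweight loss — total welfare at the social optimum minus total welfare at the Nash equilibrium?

∂u_i/∂g_i = α_i − 1, so firm i contributes w_i if α_i > 1, else 0.
α_i > 1 for i ∈ {1}; NE contributions (17, 0), G = 17.
W^NE = Σw_i − G^NE + (Σα_i)·G^NE = 26 + 1.4·17 = 49.8.
Planner: ∂(Σu_j)/∂g_i = Σα_j − 1 = 1.4 > 0, so everyone contributes w_i; G^SO = 26, W^SO = 26 + 1.4·26 = 62.4.
Deadweight loss = 12.6.

12.6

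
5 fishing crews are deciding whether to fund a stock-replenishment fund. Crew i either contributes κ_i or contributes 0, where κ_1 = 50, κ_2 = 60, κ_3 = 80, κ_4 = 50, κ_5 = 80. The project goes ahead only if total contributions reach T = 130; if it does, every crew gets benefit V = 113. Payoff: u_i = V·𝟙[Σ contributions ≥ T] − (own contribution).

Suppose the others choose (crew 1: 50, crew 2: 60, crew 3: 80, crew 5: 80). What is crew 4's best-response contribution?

Others' total = 270 ≥ 130; contributing adds cost 50 for no extra benefit.
Best response: 0.

0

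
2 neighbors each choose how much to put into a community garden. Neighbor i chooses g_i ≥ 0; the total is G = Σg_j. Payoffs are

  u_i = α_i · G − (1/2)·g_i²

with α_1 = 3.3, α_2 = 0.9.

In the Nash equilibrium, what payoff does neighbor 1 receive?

Neighbor i's FOC: ∂u_i/∂g_i = α_i − g_i = 0, so g_i* = α_i.
NE contributions = (3.3, 0.9); G = 4.2.
u_1 = α_1·G − ½·(g_1)² = 3.3·4.2 − ½·3.3² = 8.415.

8.415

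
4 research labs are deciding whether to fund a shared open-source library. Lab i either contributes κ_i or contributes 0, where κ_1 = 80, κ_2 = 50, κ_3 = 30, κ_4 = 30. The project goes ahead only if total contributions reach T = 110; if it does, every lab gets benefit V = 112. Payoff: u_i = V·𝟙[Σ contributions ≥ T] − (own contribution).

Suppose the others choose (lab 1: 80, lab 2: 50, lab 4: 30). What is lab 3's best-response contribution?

Others' total = 160 ≥ 110; contributing adds cost 30 for no extra benefit.
Best response: 0.

0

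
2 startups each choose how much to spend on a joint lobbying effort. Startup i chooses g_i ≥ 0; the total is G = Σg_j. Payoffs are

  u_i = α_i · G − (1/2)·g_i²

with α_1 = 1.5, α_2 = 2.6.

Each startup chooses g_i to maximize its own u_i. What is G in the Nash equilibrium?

4.1

Startup i's FOC: ∂u_i/∂g_i = α_i − g_i = 0, so g_i* = α_i.
NE contributions = (1.5, 2.6); G = 4.1.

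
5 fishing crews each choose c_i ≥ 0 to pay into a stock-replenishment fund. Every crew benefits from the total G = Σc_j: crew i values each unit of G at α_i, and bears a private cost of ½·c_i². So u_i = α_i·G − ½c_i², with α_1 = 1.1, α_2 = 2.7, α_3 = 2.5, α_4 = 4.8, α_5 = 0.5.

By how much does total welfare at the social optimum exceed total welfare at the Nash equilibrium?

220.86

Crew i's FOC: ∂u_i/∂c_i = α_i − c_i = 0, so c_i* = α_i.
NE contributions = (1.1, 2.7, 2.5, 4.8, 0.5); G = 11.6.
W^NE = (Σα)·G − ½Σα_i² = 11.6² − ½·38.04 = 115.54.
Planner sets c_i = Σα_j = 11.6 for every i, so G^SO = 5·11.6 = 58.
W^SO = (Σα)·G^SO − ½·5·(Σα)² = (5/2)·11.6² = 336.4.
Deadweight loss = W^SO − W^NE = 220.86.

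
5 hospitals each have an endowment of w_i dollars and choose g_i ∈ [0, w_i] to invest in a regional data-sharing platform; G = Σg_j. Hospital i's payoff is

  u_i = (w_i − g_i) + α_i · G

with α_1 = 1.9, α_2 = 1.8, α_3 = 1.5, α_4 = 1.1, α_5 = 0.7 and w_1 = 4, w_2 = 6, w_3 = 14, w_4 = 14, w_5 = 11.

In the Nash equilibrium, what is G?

∂u_i/∂g_i = α_i − 1, so hospital i contributes w_i if α_i > 1, else 0.
α_i > 1 for i ∈ {1, 2, 3, 4}; NE contributions (4, 6, 14, 14, 0), G = 38.

38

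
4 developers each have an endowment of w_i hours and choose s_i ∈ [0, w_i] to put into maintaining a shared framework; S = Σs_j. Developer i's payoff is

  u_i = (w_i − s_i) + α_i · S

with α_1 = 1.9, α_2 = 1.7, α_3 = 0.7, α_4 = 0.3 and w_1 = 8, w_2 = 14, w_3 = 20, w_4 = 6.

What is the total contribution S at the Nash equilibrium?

∂u_i/∂s_i = α_i − 1, so developer i contributes w_i if α_i > 1, else 0.
α_i > 1 for i ∈ {1, 2}; NE contributions (8, 14, 0, 0), S = 22.

22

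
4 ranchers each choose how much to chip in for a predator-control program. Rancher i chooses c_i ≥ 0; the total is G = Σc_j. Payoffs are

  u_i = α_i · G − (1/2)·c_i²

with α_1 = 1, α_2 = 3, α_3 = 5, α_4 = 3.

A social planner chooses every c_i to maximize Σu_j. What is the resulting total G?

48

Planner FOC: ∂(Σu_j)/∂c_i = (Σα_j) − c_i = 0, so c_i^SO = Σα_j = 12 for every i; G^SO = 48.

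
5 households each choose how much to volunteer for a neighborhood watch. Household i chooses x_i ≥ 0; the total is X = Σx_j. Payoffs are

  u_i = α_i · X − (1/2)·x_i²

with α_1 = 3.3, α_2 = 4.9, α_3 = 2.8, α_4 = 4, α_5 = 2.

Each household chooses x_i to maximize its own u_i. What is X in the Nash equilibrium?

17

Household i's FOC: ∂u_i/∂x_i = α_i − x_i = 0, so x_i* = α_i.
NE contributions = (3.3, 4.9, 2.8, 4, 2); X = 17.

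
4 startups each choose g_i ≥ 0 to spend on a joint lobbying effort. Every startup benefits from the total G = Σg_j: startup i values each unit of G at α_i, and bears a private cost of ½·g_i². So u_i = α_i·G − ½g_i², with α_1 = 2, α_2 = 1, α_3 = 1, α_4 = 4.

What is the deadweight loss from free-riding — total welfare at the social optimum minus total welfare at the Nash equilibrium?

75

Startup i's FOC: ∂u_i/∂g_i = α_i − g_i = 0, so g_i* = α_i.
NE contributions = (2, 1, 1, 4); G = 8.
W^NE = (Σα)·G − ½Σα_i² = 8² − ½·22 = 53.
Planner sets g_i = Σα_j = 8 for every i, so G^SO = 4·8 = 32.
W^SO = (Σα)·G^SO − ½·4·(Σα)² = (4/2)·8² = 128.
Deadweight loss = W^SO − W^NE = 75.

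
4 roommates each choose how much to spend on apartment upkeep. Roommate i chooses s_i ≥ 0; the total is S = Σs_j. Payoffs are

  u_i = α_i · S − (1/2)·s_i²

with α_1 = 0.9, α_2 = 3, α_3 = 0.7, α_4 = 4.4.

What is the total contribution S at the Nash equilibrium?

Roommate i's FOC: ∂u_i/∂s_i = α_i − s_i = 0, so s_i* = α_i.
NE contributions = (0.9, 3, 0.7, 4.4); S = 9.

9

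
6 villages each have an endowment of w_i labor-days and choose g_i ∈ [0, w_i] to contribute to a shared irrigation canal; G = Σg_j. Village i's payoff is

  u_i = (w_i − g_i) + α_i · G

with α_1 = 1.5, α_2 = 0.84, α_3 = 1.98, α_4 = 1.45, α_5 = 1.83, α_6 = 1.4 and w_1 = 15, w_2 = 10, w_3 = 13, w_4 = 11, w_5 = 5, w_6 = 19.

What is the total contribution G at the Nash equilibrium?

∂u_i/∂g_i = α_i − 1, so village i contributes w_i if α_i > 1, else 0.
α_i > 1 for i ∈ {1, 3, 4, 5, 6}; NE contributions (15, 0, 13, 11, 5, 19), G = 63.

63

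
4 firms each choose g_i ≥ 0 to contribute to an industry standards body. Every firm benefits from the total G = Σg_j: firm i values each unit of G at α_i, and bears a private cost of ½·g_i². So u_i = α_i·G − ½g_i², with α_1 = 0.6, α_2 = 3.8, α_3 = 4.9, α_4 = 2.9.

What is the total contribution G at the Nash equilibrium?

Firm i's FOC: ∂u_i/∂g_i = α_i − g_i = 0, so g_i* = α_i.
NE contributions = (0.6, 3.8, 4.9, 2.9); G = 12.2.

12.2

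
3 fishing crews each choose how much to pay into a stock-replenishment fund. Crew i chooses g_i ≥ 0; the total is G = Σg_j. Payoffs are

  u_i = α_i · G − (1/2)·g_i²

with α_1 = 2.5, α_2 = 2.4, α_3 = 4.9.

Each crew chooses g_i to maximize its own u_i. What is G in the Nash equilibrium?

Crew i's FOC: ∂u_i/∂g_i = α_i − g_i = 0, so g_i* = α_i.
NE contributions = (2.5, 2.4, 4.9); G = 9.8.

9.8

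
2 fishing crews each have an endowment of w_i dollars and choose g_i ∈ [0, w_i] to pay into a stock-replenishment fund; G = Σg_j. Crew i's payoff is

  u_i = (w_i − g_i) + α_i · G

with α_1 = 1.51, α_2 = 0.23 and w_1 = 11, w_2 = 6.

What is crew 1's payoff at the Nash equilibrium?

∂u_i/∂g_i = α_i − 1, so crew i contributes w_i if α_i > 1, else 0.
α_i > 1 for i ∈ {1}; NE contributions (11, 0), G = 11.
u_1 = (11 − 11) + 1.51·11 = 16.61.

16.61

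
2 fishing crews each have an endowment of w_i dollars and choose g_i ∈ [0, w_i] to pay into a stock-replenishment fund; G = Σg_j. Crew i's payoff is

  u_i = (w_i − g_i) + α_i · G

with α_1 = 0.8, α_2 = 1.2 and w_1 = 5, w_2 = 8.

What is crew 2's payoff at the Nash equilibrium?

9.6

∂u_i/∂g_i = α_i − 1, so crew i contributes w_i if α_i > 1, else 0.
α_i > 1 for i ∈ {2}; NE contributions (0, 8), G = 8.
u_2 = (8 − 8) + 1.2·8 = 9.6.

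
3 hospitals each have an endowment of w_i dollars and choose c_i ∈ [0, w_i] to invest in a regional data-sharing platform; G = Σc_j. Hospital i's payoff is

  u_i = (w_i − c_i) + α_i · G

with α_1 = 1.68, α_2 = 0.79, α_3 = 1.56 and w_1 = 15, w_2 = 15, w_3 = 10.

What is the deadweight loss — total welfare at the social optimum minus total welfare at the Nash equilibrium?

45.45

∂u_i/∂c_i = α_i − 1, so hospital i contributes w_i if α_i > 1, else 0.
α_i > 1 for i ∈ {1, 3}; NE contributions (15, 0, 10), G = 25.
W^NE = Σw_i − G^NE + (Σα_i)·G^NE = 40 + 3.03·25 = 115.75.
Planner: ∂(Σu_j)/∂c_i = Σα_j − 1 = 3.03 > 0, so everyone contributes w_i; G^SO = 40, W^SO = 40 + 3.03·40 = 161.2.
Deadweight loss = 45.45.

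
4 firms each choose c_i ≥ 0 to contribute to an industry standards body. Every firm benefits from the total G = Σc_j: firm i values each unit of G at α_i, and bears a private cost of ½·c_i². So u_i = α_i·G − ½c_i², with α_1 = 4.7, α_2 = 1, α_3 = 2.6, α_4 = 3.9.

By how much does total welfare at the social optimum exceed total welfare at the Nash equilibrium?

171.37

Firm i's FOC: ∂u_i/∂c_i = α_i − c_i = 0, so c_i* = α_i.
NE contributions = (4.7, 1, 2.6, 3.9); G = 12.2.
W^NE = (Σα)·G − ½Σα_i² = 12.2² − ½·45.06 = 126.31.
Planner sets c_i = Σα_j = 12.2 for every i, so G^SO = 4·12.2 = 48.8.
W^SO = (Σα)·G^SO − ½·4·(Σα)² = (4/2)·12.2² = 297.68.
Deadweight loss = W^SO − W^NE = 171.37.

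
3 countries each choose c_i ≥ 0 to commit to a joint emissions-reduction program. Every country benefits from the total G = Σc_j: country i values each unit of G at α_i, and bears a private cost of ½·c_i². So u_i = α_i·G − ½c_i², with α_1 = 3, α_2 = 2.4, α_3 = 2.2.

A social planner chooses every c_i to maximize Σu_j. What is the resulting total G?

22.8

Planner FOC: ∂(Σu_j)/∂c_i = (Σα_j) − c_i = 0, so c_i^SO = Σα_j = 7.6 for every i; G^SO = 22.8.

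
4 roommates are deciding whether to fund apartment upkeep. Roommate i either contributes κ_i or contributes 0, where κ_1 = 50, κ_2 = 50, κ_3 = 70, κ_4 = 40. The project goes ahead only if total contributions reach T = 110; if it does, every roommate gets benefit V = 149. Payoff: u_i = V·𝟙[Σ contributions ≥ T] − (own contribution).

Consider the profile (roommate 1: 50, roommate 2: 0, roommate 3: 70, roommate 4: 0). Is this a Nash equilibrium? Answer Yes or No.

Yes

Total = 120 ≥ 110: provided.
Roommate 1 (pledges 50, payoff 99): dropping to 0 → total 70, payoff 0. No gain.
Roommate 2 (pledges 0, payoff 149): pledging 50 → total 170, payoff 99. No gain.
Roommate 3 (pledges 70, payoff 79): dropping to 0 → total 50, payoff 0. No gain.
Roommate 4 (pledges 0, payoff 149): pledging 40 → total 160, payoff 109. No gain.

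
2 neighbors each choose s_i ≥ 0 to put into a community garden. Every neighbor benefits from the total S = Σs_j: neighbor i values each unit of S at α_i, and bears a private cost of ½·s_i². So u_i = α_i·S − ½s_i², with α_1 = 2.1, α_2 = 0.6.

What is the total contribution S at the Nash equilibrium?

Neighbor i's FOC: ∂u_i/∂s_i = α_i − s_i = 0, so s_i* = α_i.
NE contributions = (2.1, 0.6); S = 2.7.

2.7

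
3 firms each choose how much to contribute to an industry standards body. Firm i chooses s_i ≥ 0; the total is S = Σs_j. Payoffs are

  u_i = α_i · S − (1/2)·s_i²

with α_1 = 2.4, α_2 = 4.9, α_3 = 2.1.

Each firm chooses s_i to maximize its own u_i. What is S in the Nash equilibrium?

Firm i's FOC: ∂u_i/∂s_i = α_i − s_i = 0, so s_i* = α_i.
NE contributions = (2.4, 4.9, 2.1); S = 9.4.

9.4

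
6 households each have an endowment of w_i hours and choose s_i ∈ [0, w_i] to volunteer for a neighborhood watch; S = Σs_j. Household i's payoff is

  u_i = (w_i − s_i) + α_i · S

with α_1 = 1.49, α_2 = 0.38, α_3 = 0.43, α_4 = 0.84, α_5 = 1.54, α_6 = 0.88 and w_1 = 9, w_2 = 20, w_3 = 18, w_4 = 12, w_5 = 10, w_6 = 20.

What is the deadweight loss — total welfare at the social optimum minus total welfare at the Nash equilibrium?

319.2

∂u_i/∂s_i = α_i − 1, so household i contributes w_i if α_i > 1, else 0.
α_i > 1 for i ∈ {1, 5}; NE contributions (9, 0, 0, 0, 10, 0), S = 19.
W^NE = Σw_i − S^NE + (Σα_i)·S^NE = 89 + 4.56·19 = 175.64.
Planner: ∂(Σu_j)/∂s_i = Σα_j − 1 = 4.56 > 0, so everyone contributes w_i; S^SO = 89, W^SO = 89 + 4.56·89 = 494.84.
Deadweight loss = 319.2.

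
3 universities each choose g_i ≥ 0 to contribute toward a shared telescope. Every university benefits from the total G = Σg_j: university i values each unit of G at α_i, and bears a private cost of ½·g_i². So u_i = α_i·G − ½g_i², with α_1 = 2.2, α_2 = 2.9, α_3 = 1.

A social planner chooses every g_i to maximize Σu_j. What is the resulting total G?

18.3

Planner FOC: ∂(Σu_j)/∂g_i = (Σα_j) − g_i = 0, so g_i^SO = Σα_j = 6.1 for every i; G^SO = 18.3.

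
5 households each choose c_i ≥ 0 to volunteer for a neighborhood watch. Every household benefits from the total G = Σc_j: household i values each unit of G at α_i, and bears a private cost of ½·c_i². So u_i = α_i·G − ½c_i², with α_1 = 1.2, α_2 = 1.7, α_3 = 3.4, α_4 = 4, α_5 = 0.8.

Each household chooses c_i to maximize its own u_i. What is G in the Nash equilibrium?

Household i's FOC: ∂u_i/∂c_i = α_i − c_i = 0, so c_i* = α_i.
NE contributions = (1.2, 1.7, 3.4, 4, 0.8); G = 11.1.

11.1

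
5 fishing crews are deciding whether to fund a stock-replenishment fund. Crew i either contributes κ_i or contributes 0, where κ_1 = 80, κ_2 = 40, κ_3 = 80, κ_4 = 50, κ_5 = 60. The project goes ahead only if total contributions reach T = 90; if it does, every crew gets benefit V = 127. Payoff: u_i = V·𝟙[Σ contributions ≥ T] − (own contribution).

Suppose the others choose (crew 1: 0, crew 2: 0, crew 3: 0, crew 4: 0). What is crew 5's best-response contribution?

Others' total = 0. Even contributing 60 gives 60 < 90: no benefit either way.
Best response: 0.

0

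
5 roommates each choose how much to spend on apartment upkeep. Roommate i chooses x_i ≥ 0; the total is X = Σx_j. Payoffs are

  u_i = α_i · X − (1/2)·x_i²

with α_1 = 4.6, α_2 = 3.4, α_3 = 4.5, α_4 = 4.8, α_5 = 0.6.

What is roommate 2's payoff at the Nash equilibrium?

55.08

Roommate i's FOC: ∂u_i/∂x_i = α_i − x_i = 0, so x_i* = α_i.
NE contributions = (4.6, 3.4, 4.5, 4.8, 0.6); X = 17.9.
u_2 = α_2·X − ½·(x_2)² = 3.4·17.9 − ½·3.4² = 55.08.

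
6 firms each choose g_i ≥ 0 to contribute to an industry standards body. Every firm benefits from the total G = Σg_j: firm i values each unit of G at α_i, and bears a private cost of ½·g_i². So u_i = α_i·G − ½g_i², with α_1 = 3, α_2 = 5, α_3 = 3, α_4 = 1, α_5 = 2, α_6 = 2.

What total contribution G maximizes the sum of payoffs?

Planner FOC: ∂(Σu_j)/∂g_i = (Σα_j) − g_i = 0, so g_i^SO = Σα_j = 16 for every i; G^SO = 96.

96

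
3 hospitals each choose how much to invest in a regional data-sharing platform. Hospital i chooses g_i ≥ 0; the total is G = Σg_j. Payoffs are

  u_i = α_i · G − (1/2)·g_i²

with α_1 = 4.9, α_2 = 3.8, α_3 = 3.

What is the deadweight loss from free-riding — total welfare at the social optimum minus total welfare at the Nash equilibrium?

92.17

Hospital i's FOC: ∂u_i/∂g_i = α_i − g_i = 0, so g_i* = α_i.
NE contributions = (4.9, 3.8, 3); G = 11.7.
W^NE = (Σα)·G − ½Σα_i² = 11.7² − ½·47.45 = 113.165.
Planner sets g_i = Σα_j = 11.7 for every i, so G^SO = 3·11.7 = 35.1.
W^SO = (Σα)·G^SO − ½·3·(Σα)² = (3/2)·11.7² = 205.335.
Deadweight loss = W^SO − W^NE = 92.17.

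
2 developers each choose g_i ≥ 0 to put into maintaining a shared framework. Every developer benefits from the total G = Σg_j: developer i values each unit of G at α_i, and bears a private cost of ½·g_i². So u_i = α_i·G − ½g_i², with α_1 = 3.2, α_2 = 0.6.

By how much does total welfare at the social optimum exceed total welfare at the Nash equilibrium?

Developer i's FOC: ∂u_i/∂g_i = α_i − g_i = 0, so g_i* = α_i.
NE contributions = (3.2, 0.6); G = 3.8.
W^NE = (Σα)·G − ½Σα_i² = 3.8² − ½·10.6 = 9.14.
Planner sets g_i = Σα_j = 3.8 for every i, so G^SO = 2·3.8 = 7.6.
W^SO = (Σα)·G^SO − ½·2·(Σα)² = (2/2)·3.8² = 14.44.
Deadweight loss = W^SO − W^NE = 5.3.

5.3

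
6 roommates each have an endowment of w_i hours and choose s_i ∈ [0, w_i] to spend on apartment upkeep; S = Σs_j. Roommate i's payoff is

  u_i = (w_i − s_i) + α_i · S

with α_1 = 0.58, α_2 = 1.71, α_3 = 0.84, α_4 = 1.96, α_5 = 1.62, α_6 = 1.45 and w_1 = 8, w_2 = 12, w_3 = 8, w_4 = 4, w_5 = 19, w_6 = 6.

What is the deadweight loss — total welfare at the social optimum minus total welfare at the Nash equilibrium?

114.56

∂u_i/∂s_i = α_i − 1, so roommate i contributes w_i if α_i > 1, else 0.
α_i > 1 for i ∈ {2, 4, 5, 6}; NE contributions (0, 12, 0, 4, 19, 6), S = 41.
W^NE = Σw_i − S^NE + (Σα_i)·S^NE = 57 + 7.16·41 = 350.56.
Planner: ∂(Σu_j)/∂s_i = Σα_j − 1 = 7.16 > 0, so everyone contributes w_i; S^SO = 57, W^SO = 57 + 7.16·57 = 465.12.
Deadweight loss = 114.56.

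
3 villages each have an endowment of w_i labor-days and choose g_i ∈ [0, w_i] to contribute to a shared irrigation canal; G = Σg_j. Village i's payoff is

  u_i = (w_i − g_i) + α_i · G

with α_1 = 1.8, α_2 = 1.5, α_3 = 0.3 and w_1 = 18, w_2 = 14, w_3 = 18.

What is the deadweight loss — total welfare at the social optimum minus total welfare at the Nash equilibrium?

∂u_i/∂g_i = α_i − 1, so village i contributes w_i if α_i > 1, else 0.
α_i > 1 for i ∈ {1, 2}; NE contributions (18, 14, 0), G = 32.
W^NE = Σw_i − G^NE + (Σα_i)·G^NE = 50 + 2.6·32 = 133.2.
Planner: ∂(Σu_j)/∂g_i = Σα_j − 1 = 2.6 > 0, so everyone contributes w_i; G^SO = 50, W^SO = 50 + 2.6·50 = 180.
Deadweight loss = 46.8.

46.8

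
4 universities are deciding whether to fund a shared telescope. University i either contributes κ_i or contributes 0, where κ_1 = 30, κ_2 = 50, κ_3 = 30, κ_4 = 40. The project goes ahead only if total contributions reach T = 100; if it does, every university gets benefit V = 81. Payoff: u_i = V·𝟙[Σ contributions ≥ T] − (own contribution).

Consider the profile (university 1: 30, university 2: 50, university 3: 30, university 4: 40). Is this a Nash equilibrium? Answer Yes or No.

No

Total = 150 ≥ 100: provided.
University 1 (pledges 30, payoff 51): dropping to 0 → total 120, payoff 81. Profitable deviation.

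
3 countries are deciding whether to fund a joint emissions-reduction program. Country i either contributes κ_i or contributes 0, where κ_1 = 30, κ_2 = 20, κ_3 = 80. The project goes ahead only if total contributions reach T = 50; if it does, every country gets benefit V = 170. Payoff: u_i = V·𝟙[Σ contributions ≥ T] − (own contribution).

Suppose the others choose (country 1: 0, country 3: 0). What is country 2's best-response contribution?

Others' total = 0. Even contributing 20 gives 20 < 50: no benefit either way.
Best response: 0.

0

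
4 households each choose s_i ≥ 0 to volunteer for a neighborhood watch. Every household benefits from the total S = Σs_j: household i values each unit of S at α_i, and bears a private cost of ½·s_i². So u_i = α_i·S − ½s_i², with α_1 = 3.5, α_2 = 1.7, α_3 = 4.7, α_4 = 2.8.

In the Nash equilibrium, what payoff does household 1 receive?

Household i's FOC: ∂u_i/∂s_i = α_i − s_i = 0, so s_i* = α_i.
NE contributions = (3.5, 1.7, 4.7, 2.8); S = 12.7.
u_1 = α_1·S − ½·(s_1)² = 3.5·12.7 − ½·3.5² = 38.325.

38.325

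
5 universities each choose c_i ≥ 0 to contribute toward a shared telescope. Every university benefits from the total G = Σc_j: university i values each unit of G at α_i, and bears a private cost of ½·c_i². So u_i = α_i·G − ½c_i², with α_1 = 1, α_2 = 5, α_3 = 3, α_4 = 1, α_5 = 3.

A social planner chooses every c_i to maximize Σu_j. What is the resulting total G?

65

Planner FOC: ∂(Σu_j)/∂c_i = (Σα_j) − c_i = 0, so c_i^SO = Σα_j = 13 for every i; G^SO = 65.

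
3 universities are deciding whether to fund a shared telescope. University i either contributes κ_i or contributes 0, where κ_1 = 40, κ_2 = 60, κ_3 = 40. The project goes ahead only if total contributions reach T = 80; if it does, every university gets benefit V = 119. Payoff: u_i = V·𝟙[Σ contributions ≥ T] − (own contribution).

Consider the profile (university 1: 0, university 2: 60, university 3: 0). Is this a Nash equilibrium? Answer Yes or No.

Total = 60 < 80: not provided.
University 1 (pledges 0, payoff 0): pledging 40 → total 100, payoff 79. Profitable deviation.

No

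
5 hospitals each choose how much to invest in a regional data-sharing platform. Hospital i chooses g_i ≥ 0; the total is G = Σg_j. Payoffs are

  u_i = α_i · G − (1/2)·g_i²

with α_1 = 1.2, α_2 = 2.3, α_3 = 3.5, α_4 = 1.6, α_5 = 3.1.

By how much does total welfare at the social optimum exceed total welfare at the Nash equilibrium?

220.91

Hospital i's FOC: ∂u_i/∂g_i = α_i − g_i = 0, so g_i* = α_i.
NE contributions = (1.2, 2.3, 3.5, 1.6, 3.1); G = 11.7.
W^NE = (Σα)·G − ½Σα_i² = 11.7² − ½·31.15 = 121.315.
Planner sets g_i = Σα_j = 11.7 for every i, so G^SO = 5·11.7 = 58.5.
W^SO = (Σα)·G^SO − ½·5·(Σα)² = (5/2)·11.7² = 342.225.
Deadweight loss = W^SO − W^NE = 220.91.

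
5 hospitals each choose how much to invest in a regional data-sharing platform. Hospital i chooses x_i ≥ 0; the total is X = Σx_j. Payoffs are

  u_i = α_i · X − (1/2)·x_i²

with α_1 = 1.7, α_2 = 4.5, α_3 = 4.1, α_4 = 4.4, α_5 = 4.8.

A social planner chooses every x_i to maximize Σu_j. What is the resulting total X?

Planner FOC: ∂(Σu_j)/∂x_i = (Σα_j) − x_i = 0, so x_i^SO = Σα_j = 19.5 for every i; X^SO = 97.5.

97.5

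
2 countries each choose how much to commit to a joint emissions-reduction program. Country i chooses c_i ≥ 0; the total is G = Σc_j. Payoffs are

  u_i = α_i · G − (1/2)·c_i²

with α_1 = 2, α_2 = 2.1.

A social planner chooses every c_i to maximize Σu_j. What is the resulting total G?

Planner FOC: ∂(Σu_j)/∂c_i = (Σα_j) − c_i = 0, so c_i^SO = Σα_j = 4.1 for every i; G^SO = 8.2.

8.2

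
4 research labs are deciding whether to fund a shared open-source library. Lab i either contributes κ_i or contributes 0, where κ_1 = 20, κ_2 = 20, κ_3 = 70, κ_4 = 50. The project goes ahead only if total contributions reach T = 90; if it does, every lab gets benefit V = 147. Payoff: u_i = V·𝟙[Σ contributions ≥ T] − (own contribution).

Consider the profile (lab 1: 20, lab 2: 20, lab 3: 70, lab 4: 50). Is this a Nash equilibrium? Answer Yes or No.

Total = 160 ≥ 90: provided.
Lab 1 (pledges 20, payoff 127): dropping to 0 → total 140, payoff 147. Profitable deviation.

No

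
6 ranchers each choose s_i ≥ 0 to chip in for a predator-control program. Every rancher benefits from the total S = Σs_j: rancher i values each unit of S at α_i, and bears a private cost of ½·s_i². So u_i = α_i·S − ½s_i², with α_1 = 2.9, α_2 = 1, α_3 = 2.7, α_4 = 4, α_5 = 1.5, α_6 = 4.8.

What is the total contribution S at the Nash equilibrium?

16.9

Rancher i's FOC: ∂u_i/∂s_i = α_i − s_i = 0, so s_i* = α_i.
NE contributions = (2.9, 1, 2.7, 4, 1.5, 4.8); S = 16.9.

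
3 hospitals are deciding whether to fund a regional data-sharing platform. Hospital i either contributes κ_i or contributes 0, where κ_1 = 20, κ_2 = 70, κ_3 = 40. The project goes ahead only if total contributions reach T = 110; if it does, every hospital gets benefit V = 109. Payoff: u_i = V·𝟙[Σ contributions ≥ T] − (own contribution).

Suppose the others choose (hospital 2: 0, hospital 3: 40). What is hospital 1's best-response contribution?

0

Others' total = 40. Even contributing 20 gives 60 < 110: no benefit either way.
Best response: 0.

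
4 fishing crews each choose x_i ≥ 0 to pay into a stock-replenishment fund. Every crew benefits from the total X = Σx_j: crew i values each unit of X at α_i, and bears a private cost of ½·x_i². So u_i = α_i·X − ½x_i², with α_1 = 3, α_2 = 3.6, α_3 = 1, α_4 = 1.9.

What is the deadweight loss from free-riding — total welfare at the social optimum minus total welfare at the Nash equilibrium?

103.535

Crew i's FOC: ∂u_i/∂x_i = α_i − x_i = 0, so x_i* = α_i.
NE contributions = (3, 3.6, 1, 1.9); X = 9.5.
W^NE = (Σα)·X − ½Σα_i² = 9.5² − ½·26.57 = 76.965.
Planner sets x_i = Σα_j = 9.5 for every i, so X^SO = 4·9.5 = 38.
W^SO = (Σα)·X^SO − ½·4·(Σα)² = (4/2)·9.5² = 180.5.
Deadweight loss = W^SO − W^NE = 103.535.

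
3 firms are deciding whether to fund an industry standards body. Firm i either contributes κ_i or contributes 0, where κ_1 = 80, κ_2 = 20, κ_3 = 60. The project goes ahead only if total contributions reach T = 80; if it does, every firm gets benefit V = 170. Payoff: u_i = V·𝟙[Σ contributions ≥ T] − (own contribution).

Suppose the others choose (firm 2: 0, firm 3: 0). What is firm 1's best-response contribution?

80

Others' total = 0. Contributing 80 brings total to 80 ≥ 80: gain V − κ_1 = 90.
Best response: 80.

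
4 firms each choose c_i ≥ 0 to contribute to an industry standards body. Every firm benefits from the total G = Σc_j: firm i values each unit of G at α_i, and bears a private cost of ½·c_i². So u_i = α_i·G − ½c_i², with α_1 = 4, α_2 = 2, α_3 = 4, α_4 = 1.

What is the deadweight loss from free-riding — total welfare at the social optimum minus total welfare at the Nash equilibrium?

139.5

Firm i's FOC: ∂u_i/∂c_i = α_i − c_i = 0, so c_i* = α_i.
NE contributions = (4, 2, 4, 1); G = 11.
W^NE = (Σα)·G − ½Σα_i² = 11² − ½·37 = 102.5.
Planner sets c_i = Σα_j = 11 for every i, so G^SO = 4·11 = 44.
W^SO = (Σα)·G^SO − ½·4·(Σα)² = (4/2)·11² = 242.
Deadweight loss = W^SO − W^NE = 139.5.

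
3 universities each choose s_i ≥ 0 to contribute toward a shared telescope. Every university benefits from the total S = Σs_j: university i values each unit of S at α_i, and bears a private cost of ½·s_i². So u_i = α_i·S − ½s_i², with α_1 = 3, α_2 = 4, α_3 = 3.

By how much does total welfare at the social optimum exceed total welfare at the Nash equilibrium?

University i's FOC: ∂u_i/∂s_i = α_i − s_i = 0, so s_i* = α_i.
NE contributions = (3, 4, 3); S = 10.
W^NE = (Σα)·S − ½Σα_i² = 10² − ½·34 = 83.
Planner sets s_i = Σα_j = 10 for every i, so S^SO = 3·10 = 30.
W^SO = (Σα)·S^SO − ½·3·(Σα)² = (3/2)·10² = 150.
Deadweight loss = W^SO − W^NE = 67.

67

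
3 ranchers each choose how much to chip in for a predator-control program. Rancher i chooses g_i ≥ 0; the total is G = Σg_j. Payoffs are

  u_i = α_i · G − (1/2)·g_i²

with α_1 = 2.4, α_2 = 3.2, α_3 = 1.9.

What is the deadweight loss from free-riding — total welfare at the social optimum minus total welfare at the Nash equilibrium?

37.93

Rancher i's FOC: ∂u_i/∂g_i = α_i − g_i = 0, so g_i* = α_i.
NE contributions = (2.4, 3.2, 1.9); G = 7.5.
W^NE = (Σα)·G − ½Σα_i² = 7.5² − ½·19.61 = 46.445.
Planner sets g_i = Σα_j = 7.5 for every i, so G^SO = 3·7.5 = 22.5.
W^SO = (Σα)·G^SO − ½·3·(Σα)² = (3/2)·7.5² = 84.375.
Deadweight loss = W^SO − W^NE = 37.93.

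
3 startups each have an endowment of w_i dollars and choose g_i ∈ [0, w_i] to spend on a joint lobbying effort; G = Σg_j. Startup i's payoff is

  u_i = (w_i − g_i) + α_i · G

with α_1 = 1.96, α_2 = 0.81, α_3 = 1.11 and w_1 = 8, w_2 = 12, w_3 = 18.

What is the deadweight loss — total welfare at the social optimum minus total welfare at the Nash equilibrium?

∂u_i/∂g_i = α_i − 1, so startup i contributes w_i if α_i > 1, else 0.
α_i > 1 for i ∈ {1, 3}; NE contributions (8, 0, 18), G = 26.
W^NE = Σw_i − G^NE + (Σα_i)·G^NE = 38 + 2.88·26 = 112.88.
Planner: ∂(Σu_j)/∂g_i = Σα_j − 1 = 2.88 > 0, so everyone contributes w_i; G^SO = 38, W^SO = 38 + 2.88·38 = 147.44.
Deadweight loss = 34.56.

34.56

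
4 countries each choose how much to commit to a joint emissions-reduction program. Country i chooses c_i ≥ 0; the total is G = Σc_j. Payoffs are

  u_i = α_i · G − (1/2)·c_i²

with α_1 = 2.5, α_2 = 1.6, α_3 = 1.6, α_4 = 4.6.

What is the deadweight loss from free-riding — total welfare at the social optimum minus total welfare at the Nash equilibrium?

122.355

Country i's FOC: ∂u_i/∂c_i = α_i − c_i = 0, so c_i* = α_i.
NE contributions = (2.5, 1.6, 1.6, 4.6); G = 10.3.
W^NE = (Σα)·G − ½Σα_i² = 10.3² − ½·32.53 = 89.825.
Planner sets c_i = Σα_j = 10.3 for every i, so G^SO = 4·10.3 = 41.2.
W^SO = (Σα)·G^SO − ½·4·(Σα)² = (4/2)·10.3² = 212.18.
Deadweight loss = W^SO − W^NE = 122.355.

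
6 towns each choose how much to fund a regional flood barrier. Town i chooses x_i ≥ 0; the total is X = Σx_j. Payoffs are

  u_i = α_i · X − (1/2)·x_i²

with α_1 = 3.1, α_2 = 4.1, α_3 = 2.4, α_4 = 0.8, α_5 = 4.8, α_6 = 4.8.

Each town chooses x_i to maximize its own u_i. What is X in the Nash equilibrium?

Town i's FOC: ∂u_i/∂x_i = α_i − x_i = 0, so x_i* = α_i.
NE contributions = (3.1, 4.1, 2.4, 0.8, 4.8, 4.8); X = 20.

20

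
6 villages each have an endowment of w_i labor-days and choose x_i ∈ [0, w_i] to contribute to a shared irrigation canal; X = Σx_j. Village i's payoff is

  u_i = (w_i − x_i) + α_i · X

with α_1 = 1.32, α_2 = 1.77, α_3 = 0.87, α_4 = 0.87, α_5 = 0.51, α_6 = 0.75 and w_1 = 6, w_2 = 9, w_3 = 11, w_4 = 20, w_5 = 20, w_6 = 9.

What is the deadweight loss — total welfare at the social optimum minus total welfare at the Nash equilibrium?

305.4

∂u_i/∂x_i = α_i − 1, so village i contributes w_i if α_i > 1, else 0.
α_i > 1 for i ∈ {1, 2}; NE contributions (6, 9, 0, 0, 0, 0), X = 15.
W^NE = Σw_i − X^NE + (Σα_i)·X^NE = 75 + 5.09·15 = 151.35.
Planner: ∂(Σu_j)/∂x_i = Σα_j − 1 = 5.09 > 0, so everyone contributes w_i; X^SO = 75, W^SO = 75 + 5.09·75 = 456.75.
Deadweight loss = 305.4.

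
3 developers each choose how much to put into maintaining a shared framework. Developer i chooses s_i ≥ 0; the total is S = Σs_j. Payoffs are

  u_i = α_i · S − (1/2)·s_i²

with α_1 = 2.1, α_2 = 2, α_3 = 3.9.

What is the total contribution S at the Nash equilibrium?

Developer i's FOC: ∂u_i/∂s_i = α_i − s_i = 0, so s_i* = α_i.
NE contributions = (2.1, 2, 3.9); S = 8.

8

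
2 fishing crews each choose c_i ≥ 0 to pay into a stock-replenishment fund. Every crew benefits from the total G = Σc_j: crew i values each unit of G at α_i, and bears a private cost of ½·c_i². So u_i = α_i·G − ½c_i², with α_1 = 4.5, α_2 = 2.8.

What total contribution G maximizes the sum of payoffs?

Planner FOC: ∂(Σu_j)/∂c_i = (Σα_j) − c_i = 0, so c_i^SO = Σα_j = 7.3 for every i; G^SO = 14.6.

14.6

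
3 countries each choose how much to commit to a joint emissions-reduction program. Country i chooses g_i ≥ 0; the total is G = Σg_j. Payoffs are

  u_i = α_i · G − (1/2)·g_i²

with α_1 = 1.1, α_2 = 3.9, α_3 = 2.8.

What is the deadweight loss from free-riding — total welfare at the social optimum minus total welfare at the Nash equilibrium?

42.55

Country i's FOC: ∂u_i/∂g_i = α_i − g_i = 0, so g_i* = α_i.
NE contributions = (1.1, 3.9, 2.8); G = 7.8.
W^NE = (Σα)·G − ½Σα_i² = 7.8² − ½·24.26 = 48.71.
Planner sets g_i = Σα_j = 7.8 for every i, so G^SO = 3·7.8 = 23.4.
W^SO = (Σα)·G^SO − ½·3·(Σα)² = (3/2)·7.8² = 91.26.
Deadweight loss = W^SO − W^NE = 42.55.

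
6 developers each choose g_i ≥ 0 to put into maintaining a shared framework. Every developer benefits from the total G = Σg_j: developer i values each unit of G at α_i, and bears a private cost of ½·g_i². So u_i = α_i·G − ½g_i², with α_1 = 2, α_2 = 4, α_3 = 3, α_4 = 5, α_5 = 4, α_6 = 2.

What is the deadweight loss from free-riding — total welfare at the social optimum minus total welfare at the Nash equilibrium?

Developer i's FOC: ∂u_i/∂g_i = α_i − g_i = 0, so g_i* = α_i.
NE contributions = (2, 4, 3, 5, 4, 2); G = 20.
W^NE = (Σα)·G − ½Σα_i² = 20² − ½·74 = 363.
Planner sets g_i = Σα_j = 20 for every i, so G^SO = 6·20 = 120.
W^SO = (Σα)·G^SO − ½·6·(Σα)² = (6/2)·20² = 1200.
Deadweight loss = W^SO − W^NE = 837.

837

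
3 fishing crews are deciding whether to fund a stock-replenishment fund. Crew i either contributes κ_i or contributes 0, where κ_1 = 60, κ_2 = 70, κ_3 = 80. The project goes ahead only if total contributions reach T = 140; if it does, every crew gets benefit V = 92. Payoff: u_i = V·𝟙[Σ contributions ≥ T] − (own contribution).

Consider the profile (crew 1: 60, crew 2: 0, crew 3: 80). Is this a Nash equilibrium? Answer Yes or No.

Total = 140 ≥ 140: provided.
Crew 1 (pledges 60, payoff 32): dropping to 0 → total 80, payoff 0. No gain.
Crew 2 (pledges 0, payoff 92): pledging 70 → total 210, payoff 22. No gain.
Crew 3 (pledges 80, payoff 12): dropping to 0 → total 60, payoff 0. No gain.

Yes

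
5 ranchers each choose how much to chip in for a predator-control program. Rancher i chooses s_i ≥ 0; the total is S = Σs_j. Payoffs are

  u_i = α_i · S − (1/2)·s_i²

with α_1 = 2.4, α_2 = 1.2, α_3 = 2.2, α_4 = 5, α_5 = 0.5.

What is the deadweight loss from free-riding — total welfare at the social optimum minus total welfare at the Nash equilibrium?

210.18

Rancher i's FOC: ∂u_i/∂s_i = α_i − s_i = 0, so s_i* = α_i.
NE contributions = (2.4, 1.2, 2.2, 5, 0.5); S = 11.3.
W^NE = (Σα)·S − ½Σα_i² = 11.3² − ½·37.29 = 109.045.
Planner sets s_i = Σα_j = 11.3 for every i, so S^SO = 5·11.3 = 56.5.
W^SO = (Σα)·S^SO − ½·5·(Σα)² = (5/2)·11.3² = 319.225.
Deadweight loss = W^SO − W^NE = 210.18.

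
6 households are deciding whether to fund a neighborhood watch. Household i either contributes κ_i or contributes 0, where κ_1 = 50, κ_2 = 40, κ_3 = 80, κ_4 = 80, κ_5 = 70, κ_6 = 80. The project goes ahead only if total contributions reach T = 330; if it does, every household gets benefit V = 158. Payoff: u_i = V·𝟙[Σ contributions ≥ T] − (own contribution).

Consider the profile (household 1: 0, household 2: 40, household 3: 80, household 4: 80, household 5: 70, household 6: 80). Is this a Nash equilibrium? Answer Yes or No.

Total = 350 ≥ 330: provided.
Household 1 (pledges 0, payoff 158): pledging 50 → total 400, payoff 108. No gain.
Household 2 (pledges 40, payoff 118): dropping to 0 → total 310, payoff 0. No gain.
Household 3 (pledges 80, payoff 78): dropping to 0 → total 270, payoff 0. No gain.
Household 4 (pledges 80, payoff 78): dropping to 0 → total 270, payoff 0. No gain.
Household 5 (pledges 70, payoff 88): dropping to 0 → total 280, payoff 0. No gain.
Household 6 (pledges 80, payoff 78): dropping to 0 → total 270, payoff 0. No gain.

Yes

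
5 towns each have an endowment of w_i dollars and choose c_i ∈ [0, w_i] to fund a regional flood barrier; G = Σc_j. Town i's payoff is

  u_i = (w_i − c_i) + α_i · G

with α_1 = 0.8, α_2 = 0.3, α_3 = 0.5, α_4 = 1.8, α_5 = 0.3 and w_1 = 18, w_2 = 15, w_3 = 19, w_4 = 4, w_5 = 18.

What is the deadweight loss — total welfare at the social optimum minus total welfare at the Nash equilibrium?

∂u_i/∂c_i = α_i − 1, so town i contributes w_i if α_i > 1, else 0.
α_i > 1 for i ∈ {4}; NE contributions (0, 0, 0, 4, 0), G = 4.
W^NE = Σw_i − G^NE + (Σα_i)·G^NE = 74 + 2.7·4 = 84.8.
Planner: ∂(Σu_j)/∂c_i = Σα_j − 1 = 2.7 > 0, so everyone contributes w_i; G^SO = 74, W^SO = 74 + 2.7·74 = 273.8.
Deadweight loss = 189.

189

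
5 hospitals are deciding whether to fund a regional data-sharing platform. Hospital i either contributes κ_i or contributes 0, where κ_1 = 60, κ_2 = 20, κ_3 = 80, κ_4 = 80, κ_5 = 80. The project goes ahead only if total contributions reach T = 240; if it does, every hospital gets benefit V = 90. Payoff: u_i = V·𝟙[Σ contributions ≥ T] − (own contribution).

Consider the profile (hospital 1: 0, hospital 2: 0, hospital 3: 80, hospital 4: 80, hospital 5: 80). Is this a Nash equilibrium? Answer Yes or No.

Total = 240 ≥ 240: provided.
Hospital 1 (pledges 0, payoff 90): pledging 60 → total 300, payoff 30. No gain.
Hospital 2 (pledges 0, payoff 90): pledging 20 → total 260, payoff 70. No gain.
Hospital 3 (pledges 80, payoff 10): dropping to 0 → total 160, payoff 0. No gain.
Hospital 4 (pledges 80, payoff 10): dropping to 0 → total 160, payoff 0. No gain.
Hospital 5 (pledges 80, payoff 10): dropping to 0 → total 160, payoff 0. No gain.

Yes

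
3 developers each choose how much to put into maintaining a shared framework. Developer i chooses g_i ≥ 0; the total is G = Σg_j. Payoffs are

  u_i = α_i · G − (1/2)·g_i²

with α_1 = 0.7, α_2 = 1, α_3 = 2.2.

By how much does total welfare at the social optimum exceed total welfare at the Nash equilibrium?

Developer i's FOC: ∂u_i/∂g_i = α_i − g_i = 0, so g_i* = α_i.
NE contributions = (0.7, 1, 2.2); G = 3.9.
W^NE = (Σα)·G − ½Σα_i² = 3.9² − ½·6.33 = 12.045.
Planner sets g_i = Σα_j = 3.9 for every i, so G^SO = 3·3.9 = 11.7.
W^SO = (Σα)·G^SO − ½·3·(Σα)² = (3/2)·3.9² = 22.815.
Deadweight loss = W^SO − W^NE = 10.77.

10.77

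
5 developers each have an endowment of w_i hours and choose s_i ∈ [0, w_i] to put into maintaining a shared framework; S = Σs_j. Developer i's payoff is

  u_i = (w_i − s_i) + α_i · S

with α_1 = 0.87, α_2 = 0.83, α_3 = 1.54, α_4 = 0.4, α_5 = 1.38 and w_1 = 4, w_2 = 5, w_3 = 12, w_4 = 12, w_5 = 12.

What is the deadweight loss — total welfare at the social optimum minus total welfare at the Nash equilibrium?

84.42

∂u_i/∂s_i = α_i − 1, so developer i contributes w_i if α_i > 1, else 0.
α_i > 1 for i ∈ {3, 5}; NE contributions (0, 0, 12, 0, 12), S = 24.
W^NE = Σw_i − S^NE + (Σα_i)·S^NE = 45 + 4.02·24 = 141.48.
Planner: ∂(Σu_j)/∂s_i = Σα_j − 1 = 4.02 > 0, so everyone contributes w_i; S^SO = 45, W^SO = 45 + 4.02·45 = 225.9.
Deadweight loss = 84.42.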